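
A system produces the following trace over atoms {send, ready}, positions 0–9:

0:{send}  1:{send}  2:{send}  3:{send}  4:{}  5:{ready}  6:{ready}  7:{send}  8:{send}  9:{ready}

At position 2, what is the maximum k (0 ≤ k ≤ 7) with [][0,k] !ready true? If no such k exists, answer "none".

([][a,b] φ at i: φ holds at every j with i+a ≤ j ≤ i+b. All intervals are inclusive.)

2

!ready must hold from j=2 onward; find where it first fails.
  j=2: holds
  j=3: holds
  j=4: holds
  j=5: fails
Holds on [2,4], so largest k = 2.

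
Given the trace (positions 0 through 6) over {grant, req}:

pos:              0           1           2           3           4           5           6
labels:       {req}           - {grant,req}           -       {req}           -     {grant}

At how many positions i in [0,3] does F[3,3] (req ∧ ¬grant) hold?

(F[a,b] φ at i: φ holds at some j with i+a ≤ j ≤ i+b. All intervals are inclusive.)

Evaluate at each i in [0,3]:
  i=0: ✗ (none in [3,3])
  i=1: ✓ (witness j=4)
  i=2: ✗ (none in [5,5])
  i=3: ✗ (none in [6,6])
Positions where it holds: {1} → 1.

1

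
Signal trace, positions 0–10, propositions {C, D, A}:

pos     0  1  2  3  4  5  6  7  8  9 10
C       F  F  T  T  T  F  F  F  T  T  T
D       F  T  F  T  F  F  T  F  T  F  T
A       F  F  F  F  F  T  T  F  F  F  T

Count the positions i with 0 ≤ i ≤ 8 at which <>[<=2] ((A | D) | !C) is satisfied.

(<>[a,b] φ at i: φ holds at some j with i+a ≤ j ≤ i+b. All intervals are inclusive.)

Evaluate at each i in [0,8]:
  i=0: ✓ (witness j=0)
  i=1: ✓ (witness j=1)
  i=2: ✓ (witness j=3)
  i=3: ✓ (witness j=3)
  i=4: ✓ (witness j=5)
  i=5: ✓ (witness j=5)
  i=6: ✓ (witness j=6)
  i=7: ✓ (witness j=7)
  i=8: ✓ (witness j=8)
Positions where it holds: {0, 1, 2, 3, 4, 5, 6, 7, 8} → 9.

9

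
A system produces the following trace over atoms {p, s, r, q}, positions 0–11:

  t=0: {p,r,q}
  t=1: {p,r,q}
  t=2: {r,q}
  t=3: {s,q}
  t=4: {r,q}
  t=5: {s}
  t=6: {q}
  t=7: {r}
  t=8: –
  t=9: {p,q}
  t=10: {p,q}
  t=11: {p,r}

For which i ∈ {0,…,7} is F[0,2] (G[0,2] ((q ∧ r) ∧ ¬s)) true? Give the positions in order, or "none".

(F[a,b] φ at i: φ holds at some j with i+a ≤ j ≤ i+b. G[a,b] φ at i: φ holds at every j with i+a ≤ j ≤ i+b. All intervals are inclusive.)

0

Evaluate at each i in [0,7]:
  i=0: ✓ (witness j=0)
  i=1: ✗ (none in [1,3])
  i=2: ✗ (none in [2,4])
  i=3: ✗ (none in [3,5])
  i=4: ✗ (none in [4,6])
  i=5: ✗ (none in [5,7])
  i=6: ✗ (none in [6,8])
  i=7: ✗ (none in [7,9])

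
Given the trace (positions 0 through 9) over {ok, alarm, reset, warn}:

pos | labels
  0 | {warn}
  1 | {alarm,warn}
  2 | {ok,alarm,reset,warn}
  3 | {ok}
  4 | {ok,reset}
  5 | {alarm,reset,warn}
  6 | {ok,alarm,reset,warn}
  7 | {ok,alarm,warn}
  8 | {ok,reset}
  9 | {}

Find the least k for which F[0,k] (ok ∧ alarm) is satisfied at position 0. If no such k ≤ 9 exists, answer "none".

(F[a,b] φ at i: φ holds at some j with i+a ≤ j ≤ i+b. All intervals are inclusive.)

Scan j = 0,1,… for (ok ∧ alarm):
  j=0: fails
  j=1: fails
  j=2: holds
First hit at j=2, so smallest k = 2-0 = 2.

2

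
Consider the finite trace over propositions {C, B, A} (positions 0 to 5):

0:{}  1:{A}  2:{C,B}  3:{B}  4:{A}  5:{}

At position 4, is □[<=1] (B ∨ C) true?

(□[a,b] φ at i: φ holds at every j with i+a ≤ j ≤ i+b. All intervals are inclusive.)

No

Check (B ∨ C) at every j in [4,5]:
  j=4: false
  j=5: false
Fails at j=4 → formula fails.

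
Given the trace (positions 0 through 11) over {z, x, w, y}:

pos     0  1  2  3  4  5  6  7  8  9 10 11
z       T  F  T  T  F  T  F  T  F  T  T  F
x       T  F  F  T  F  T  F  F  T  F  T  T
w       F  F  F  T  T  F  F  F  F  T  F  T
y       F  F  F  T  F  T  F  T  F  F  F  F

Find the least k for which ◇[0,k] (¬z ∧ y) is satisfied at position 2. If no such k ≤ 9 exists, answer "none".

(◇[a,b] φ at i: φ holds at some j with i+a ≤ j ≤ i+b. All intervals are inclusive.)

none

Scan j = 2,3,… for (¬z ∧ y):
  j=2: fails
  j=3: fails
  j=4: fails
  j=5: fails
  j=6: fails
  j=7: fails
  j=8: fails
  j=9: fails
  j=10: fails
  j=11: fails
No j in [2,11] satisfies it → none.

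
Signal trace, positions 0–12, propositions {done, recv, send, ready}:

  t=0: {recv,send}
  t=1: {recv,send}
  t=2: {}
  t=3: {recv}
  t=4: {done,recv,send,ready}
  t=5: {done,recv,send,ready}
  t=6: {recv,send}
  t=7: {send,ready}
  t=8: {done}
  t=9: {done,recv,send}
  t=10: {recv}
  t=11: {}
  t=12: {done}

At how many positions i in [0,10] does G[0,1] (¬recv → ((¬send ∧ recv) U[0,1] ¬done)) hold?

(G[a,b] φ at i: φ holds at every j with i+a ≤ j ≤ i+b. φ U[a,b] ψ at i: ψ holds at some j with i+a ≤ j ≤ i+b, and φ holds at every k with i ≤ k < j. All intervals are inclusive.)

9

Evaluate at each i in [0,10]:
  i=0: ✓ (all of [0,1])
  i=1: ✓ (all of [1,2])
  i=2: ✓ (all of [2,3])
  i=3: ✓ (all of [3,4])
  i=4: ✓ (all of [4,5])
  i=5: ✓ (all of [5,6])
  i=6: ✓ (all of [6,7])
  i=7: ✗ (fails at j=8)
  i=8: ✗ (fails at j=8)
  i=9: ✓ (all of [9,10])
  i=10: ✓ (all of [10,11])
Positions where it holds: {0, 1, 2, 3, 4, 5, 6, 9, 10} → 9.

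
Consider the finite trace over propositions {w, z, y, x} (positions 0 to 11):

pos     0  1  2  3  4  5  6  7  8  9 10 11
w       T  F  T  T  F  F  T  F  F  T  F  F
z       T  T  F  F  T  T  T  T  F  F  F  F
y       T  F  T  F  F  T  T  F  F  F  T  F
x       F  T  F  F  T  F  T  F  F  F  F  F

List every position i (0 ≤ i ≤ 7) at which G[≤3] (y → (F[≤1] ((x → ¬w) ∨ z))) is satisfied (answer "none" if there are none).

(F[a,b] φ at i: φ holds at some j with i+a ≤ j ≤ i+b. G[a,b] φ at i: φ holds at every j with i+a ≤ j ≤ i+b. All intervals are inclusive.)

0, 1, 2, 3, 4, 5, 6, 7

Evaluate at each i in [0,7]:
  i=0: ✓ (all of [0,3])
  i=1: ✓ (all of [1,4])
  i=2: ✓ (all of [2,5])
  i=3: ✓ (all of [3,6])
  i=4: ✓ (all of [4,7])
  i=5: ✓ (all of [5,8])
  i=6: ✓ (all of [6,9])
  i=7: ✓ (all of [7,10])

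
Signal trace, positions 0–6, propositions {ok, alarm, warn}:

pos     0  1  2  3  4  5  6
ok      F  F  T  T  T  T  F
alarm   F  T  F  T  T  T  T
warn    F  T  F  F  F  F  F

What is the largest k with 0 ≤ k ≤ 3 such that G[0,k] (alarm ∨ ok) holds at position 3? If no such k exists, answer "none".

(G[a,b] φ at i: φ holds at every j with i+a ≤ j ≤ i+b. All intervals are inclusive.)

(alarm ∨ ok) must hold from j=3 onward; find where it first fails.
  j=3: holds
  j=4: holds
  j=5: holds
  j=6: holds
Holds through j=6; largest k = 3.

3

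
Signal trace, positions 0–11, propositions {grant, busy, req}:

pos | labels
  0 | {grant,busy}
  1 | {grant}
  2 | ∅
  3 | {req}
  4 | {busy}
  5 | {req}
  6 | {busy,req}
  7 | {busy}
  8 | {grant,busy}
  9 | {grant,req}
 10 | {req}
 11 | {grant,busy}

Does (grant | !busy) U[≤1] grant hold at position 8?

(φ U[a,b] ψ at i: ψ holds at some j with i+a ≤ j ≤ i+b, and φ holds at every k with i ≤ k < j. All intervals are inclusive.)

Need some j in [8,9] with grant, and (grant | !busy) at every k in [8,j-1].
  j=8: grant holds; no prefix to check → satisfied.

True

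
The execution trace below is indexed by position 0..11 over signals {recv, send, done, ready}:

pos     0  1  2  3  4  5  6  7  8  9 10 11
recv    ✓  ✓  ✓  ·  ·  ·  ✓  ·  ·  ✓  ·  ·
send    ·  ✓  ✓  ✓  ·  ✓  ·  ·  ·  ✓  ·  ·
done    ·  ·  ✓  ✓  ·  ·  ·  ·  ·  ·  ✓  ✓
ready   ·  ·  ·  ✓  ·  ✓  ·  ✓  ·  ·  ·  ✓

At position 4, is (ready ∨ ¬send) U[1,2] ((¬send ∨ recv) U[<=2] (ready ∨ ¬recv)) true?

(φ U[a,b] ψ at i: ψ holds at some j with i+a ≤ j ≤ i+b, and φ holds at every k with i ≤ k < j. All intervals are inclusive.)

Need some j in [5,6] with ((¬send ∨ recv) U[<=2] (ready ∨ ¬recv)), and (ready ∨ ¬send) at every k in [4,j-1].
  j=5: ((¬send ∨ recv) U[<=2] (ready ∨ ¬recv)) holds; (ready ∨ ¬send) holds at every k in [4,4] → satisfied.

Yes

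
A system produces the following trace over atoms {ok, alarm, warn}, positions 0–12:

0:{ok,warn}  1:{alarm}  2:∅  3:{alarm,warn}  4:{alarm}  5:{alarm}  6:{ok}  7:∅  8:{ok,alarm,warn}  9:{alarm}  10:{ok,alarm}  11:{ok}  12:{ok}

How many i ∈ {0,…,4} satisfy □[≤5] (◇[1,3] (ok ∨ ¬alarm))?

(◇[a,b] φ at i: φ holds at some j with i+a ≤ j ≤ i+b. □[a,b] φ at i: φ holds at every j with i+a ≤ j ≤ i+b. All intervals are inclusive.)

2

Evaluate at each i in [0,4]:
  i=0: ✗ (fails at j=2)
  i=1: ✗ (fails at j=2)
  i=2: ✗ (fails at j=2)
  i=3: ✓ (all of [3,8])
  i=4: ✓ (all of [4,9])
Positions where it holds: {3, 4} → 2.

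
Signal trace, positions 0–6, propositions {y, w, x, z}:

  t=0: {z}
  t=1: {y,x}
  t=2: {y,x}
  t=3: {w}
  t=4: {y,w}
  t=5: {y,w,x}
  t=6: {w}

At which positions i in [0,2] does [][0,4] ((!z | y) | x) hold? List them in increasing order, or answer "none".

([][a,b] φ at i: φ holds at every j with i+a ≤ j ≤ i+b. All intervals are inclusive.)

Evaluate at each i in [0,2]:
  i=0: ✗ (fails at j=0)
  i=1: ✓ (all of [1,5])
  i=2: ✓ (all of [2,6])

1, 2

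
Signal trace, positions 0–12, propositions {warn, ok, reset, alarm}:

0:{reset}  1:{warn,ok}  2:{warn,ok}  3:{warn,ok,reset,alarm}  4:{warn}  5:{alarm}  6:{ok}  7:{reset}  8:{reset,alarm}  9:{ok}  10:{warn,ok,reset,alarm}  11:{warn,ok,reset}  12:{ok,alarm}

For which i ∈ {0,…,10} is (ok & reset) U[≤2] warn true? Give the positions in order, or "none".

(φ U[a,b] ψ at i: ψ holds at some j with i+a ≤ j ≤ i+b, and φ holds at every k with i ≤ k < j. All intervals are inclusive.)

Evaluate at each i in [0,10]:
  i=0: ✗ (lhs fails at k=0 before rhs at j=1)
  i=1: ✓ (rhs at j=1)
  i=2: ✓ (rhs at j=2)
  i=3: ✓ (rhs at j=3)
  i=4: ✓ (rhs at j=4)
  i=5: ✗ (no rhs in [5,7])
  i=6: ✗ (no rhs in [6,8])
  i=7: ✗ (no rhs in [7,9])
  i=8: ✗ (lhs fails at k=8 before rhs at j=10)
  i=9: ✗ (lhs fails at k=9 before rhs at j=10)
  i=10: ✓ (rhs at j=10)

1, 2, 3, 4, 10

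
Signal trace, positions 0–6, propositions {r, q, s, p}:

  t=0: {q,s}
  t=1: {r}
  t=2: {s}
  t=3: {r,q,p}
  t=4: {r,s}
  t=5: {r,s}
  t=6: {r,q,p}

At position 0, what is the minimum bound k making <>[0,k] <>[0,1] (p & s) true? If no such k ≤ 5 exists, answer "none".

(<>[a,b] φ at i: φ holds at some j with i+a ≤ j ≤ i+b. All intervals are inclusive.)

none

Scan j = 0,1,… for <>[0,1] (p & s):
  j=0: fails
  j=1: fails
  j=2: fails
  j=3: fails
  j=4: fails
  j=5: fails
No j in [0,5] satisfies it → none.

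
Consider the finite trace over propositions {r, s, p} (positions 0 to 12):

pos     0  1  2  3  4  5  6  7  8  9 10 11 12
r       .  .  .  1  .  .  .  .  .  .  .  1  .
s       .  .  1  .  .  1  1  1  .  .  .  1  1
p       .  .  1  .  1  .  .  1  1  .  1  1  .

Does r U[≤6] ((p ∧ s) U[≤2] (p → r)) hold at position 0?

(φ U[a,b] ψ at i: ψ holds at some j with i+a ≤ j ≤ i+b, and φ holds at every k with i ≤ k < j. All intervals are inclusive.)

Need some j in [0,6] with ((p ∧ s) U[≤2] (p → r)), and r at every k in [0,j-1].
  j=0: ((p ∧ s) U[≤2] (p → r)) holds; no prefix to check → satisfied.

Holds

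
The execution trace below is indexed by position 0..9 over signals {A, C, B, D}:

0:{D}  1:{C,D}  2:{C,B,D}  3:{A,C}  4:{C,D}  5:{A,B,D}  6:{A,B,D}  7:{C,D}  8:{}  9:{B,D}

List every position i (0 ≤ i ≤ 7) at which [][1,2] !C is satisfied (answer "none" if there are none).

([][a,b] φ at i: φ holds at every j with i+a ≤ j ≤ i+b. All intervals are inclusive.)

4, 7

Evaluate at each i in [0,7]:
  i=0: ✗ (fails at j=1)
  i=1: ✗ (fails at j=2)
  i=2: ✗ (fails at j=3)
  i=3: ✗ (fails at j=4)
  i=4: ✓ (all of [5,6])
  i=5: ✗ (fails at j=7)
  i=6: ✗ (fails at j=7)
  i=7: ✓ (all of [8,9])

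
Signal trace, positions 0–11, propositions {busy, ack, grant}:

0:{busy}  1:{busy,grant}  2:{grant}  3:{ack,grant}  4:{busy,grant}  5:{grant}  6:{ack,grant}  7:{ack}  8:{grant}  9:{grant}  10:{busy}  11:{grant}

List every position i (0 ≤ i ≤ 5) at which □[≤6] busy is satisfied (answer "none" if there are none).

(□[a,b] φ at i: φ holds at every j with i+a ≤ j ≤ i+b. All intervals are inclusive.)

Evaluate at each i in [0,5]:
  i=0: ✗ (fails at j=2)
  i=1: ✗ (fails at j=2)
  i=2: ✗ (fails at j=2)
  i=3: ✗ (fails at j=3)
  i=4: ✗ (fails at j=5)
  i=5: ✗ (fails at j=5)

none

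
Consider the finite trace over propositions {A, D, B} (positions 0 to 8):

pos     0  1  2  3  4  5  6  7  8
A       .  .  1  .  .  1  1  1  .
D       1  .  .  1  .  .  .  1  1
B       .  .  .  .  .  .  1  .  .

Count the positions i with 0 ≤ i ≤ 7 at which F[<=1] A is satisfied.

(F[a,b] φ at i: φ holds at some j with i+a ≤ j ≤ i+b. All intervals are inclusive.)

6

Evaluate at each i in [0,7]:
  i=0: ✗ (none in [0,1])
  i=1: ✓ (witness j=2)
  i=2: ✓ (witness j=2)
  i=3: ✗ (none in [3,4])
  i=4: ✓ (witness j=5)
  i=5: ✓ (witness j=5)
  i=6: ✓ (witness j=6)
  i=7: ✓ (witness j=7)
Positions where it holds: {1, 2, 4, 5, 6, 7} → 6.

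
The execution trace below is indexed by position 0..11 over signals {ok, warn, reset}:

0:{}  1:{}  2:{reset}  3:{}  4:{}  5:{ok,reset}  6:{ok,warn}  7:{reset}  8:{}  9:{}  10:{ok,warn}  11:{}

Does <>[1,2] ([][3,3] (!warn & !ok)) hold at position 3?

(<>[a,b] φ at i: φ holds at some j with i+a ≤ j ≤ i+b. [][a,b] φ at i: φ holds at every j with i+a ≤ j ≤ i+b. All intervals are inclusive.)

Holds

Check [][3,3] (!warn & !ok) at each j in [4,5]:
  j=4: holds on [7,7]
  j=5: holds on [8,8]
Found at j=4 → formula holds.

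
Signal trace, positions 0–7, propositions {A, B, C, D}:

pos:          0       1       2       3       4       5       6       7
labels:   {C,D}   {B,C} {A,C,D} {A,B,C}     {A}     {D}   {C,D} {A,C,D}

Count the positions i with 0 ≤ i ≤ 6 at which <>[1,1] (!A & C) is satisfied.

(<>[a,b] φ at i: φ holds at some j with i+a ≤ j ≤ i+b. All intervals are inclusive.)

2

Evaluate at each i in [0,6]:
  i=0: ✓ (witness j=1)
  i=1: ✗ (none in [2,2])
  i=2: ✗ (none in [3,3])
  i=3: ✗ (none in [4,4])
  i=4: ✗ (none in [5,5])
  i=5: ✓ (witness j=6)
  i=6: ✗ (none in [7,7])
Positions where it holds: {0, 5} → 2.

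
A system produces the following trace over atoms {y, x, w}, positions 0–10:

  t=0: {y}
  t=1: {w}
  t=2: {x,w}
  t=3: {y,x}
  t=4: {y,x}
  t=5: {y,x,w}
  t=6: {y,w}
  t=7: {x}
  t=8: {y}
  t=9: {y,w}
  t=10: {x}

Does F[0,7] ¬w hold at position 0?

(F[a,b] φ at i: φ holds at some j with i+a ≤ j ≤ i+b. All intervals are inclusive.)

Yes

Check ¬w at each j in [0,7]:
  j=0: true
  j=1: false
  j=2: false
  j=3: true
  j=4: true
  j=5: false
  j=6: false
  j=7: true
Found at j=0 → formula holds.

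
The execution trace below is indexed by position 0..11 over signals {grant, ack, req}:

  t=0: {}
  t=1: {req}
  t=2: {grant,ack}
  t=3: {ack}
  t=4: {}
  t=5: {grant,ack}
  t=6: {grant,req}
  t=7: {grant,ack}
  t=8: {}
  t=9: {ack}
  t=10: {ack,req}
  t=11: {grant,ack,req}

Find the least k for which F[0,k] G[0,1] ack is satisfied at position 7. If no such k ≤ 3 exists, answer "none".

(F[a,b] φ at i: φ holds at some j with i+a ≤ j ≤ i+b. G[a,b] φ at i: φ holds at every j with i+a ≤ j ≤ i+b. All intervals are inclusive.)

2

Scan j = 7,8,… for G[0,1] ack:
  j=7: fails
  j=8: fails
  j=9: holds
First hit at j=9, so smallest k = 9-7 = 2.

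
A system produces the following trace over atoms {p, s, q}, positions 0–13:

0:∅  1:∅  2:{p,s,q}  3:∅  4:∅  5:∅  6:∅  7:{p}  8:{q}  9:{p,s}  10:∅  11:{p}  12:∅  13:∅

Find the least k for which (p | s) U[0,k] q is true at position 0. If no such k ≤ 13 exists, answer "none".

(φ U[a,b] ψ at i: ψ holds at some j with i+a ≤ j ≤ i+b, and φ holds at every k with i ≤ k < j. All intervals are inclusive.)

Need earliest j ≥ 0 with q, and (p | s) at every k in [0,j-1].
  j=0: rhs fails.
  j=1: rhs fails.
  j=2: rhs holds but lhs fails at k=0.
  j=3: rhs fails.
  j=4: rhs fails.
  j=5: rhs fails.
  j=6: rhs fails.
  j=7: rhs fails.
  j=8: rhs holds but lhs fails at k=0.
  j=9: rhs fails.
  j=10: rhs fails.
  j=11: rhs fails.
  j=12: rhs fails.
  j=13: rhs fails.
No witness within the range → none.

none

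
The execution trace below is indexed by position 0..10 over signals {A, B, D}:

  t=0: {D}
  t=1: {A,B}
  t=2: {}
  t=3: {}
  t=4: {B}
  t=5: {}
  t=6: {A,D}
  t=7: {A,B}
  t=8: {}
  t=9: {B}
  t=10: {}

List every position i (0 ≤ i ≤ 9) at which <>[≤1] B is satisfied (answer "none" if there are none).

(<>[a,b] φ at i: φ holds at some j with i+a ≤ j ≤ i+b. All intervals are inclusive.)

Evaluate at each i in [0,9]:
  i=0: ✓ (witness j=1)
  i=1: ✓ (witness j=1)
  i=2: ✗ (none in [2,3])
  i=3: ✓ (witness j=4)
  i=4: ✓ (witness j=4)
  i=5: ✗ (none in [5,6])
  i=6: ✓ (witness j=7)
  i=7: ✓ (witness j=7)
  i=8: ✓ (witness j=9)
  i=9: ✓ (witness j=9)

0, 1, 3, 4, 6, 7, 8, 9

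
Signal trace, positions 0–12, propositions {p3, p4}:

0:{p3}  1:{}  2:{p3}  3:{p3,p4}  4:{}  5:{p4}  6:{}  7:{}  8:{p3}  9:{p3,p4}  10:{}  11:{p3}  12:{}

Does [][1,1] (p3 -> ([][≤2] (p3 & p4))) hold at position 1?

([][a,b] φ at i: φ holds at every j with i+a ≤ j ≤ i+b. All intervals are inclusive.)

Does not hold

Check (p3 -> ([][≤2] (p3 & p4))) at every j in [2,2]:
  j=2: antecedent true; consequent fails at 2 → ✗
Fails at j=2 → formula fails.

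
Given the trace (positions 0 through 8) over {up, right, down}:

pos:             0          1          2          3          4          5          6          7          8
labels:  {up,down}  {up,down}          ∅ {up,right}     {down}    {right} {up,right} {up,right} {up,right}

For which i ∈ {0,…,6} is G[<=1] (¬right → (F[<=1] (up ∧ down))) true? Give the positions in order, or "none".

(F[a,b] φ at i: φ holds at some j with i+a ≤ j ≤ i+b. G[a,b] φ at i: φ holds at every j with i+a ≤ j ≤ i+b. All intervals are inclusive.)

Evaluate at each i in [0,6]:
  i=0: ✓ (all of [0,1])
  i=1: ✗ (fails at j=2)
  i=2: ✗ (fails at j=2)
  i=3: ✗ (fails at j=4)
  i=4: ✗ (fails at j=4)
  i=5: ✓ (all of [5,6])
  i=6: ✓ (all of [6,7])

0, 5, 6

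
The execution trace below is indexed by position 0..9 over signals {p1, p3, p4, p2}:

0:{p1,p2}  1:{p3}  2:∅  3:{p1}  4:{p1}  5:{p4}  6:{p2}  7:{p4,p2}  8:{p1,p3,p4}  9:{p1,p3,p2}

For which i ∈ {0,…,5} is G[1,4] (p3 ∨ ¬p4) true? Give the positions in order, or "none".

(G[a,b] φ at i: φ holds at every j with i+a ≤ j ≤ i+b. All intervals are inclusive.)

0

Evaluate at each i in [0,5]:
  i=0: ✓ (all of [1,4])
  i=1: ✗ (fails at j=5)
  i=2: ✗ (fails at j=5)
  i=3: ✗ (fails at j=5)
  i=4: ✗ (fails at j=5)
  i=5: ✗ (fails at j=7)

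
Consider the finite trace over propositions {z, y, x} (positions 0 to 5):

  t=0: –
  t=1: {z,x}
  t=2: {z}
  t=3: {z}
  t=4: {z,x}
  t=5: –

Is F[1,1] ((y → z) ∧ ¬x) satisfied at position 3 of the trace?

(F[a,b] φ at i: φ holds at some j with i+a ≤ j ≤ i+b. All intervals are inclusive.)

Check ((y → z) ∧ ¬x) at each j in [4,4]:
  j=4: false
No position in the window satisfies it → formula fails.

False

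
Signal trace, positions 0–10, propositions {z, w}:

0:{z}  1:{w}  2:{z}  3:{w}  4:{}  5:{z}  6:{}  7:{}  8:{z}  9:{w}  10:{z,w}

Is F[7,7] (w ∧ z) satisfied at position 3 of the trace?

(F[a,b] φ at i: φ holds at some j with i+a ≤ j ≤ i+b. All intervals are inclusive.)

Check (w ∧ z) at each j in [10,10]:
  j=10: true
Found at j=10 → formula holds.

Holds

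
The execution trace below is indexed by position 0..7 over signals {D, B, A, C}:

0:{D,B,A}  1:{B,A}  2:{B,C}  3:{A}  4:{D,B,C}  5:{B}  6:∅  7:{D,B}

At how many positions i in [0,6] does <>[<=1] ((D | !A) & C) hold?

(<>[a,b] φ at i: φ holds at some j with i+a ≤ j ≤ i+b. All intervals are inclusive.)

4

Evaluate at each i in [0,6]:
  i=0: ✗ (none in [0,1])
  i=1: ✓ (witness j=2)
  i=2: ✓ (witness j=2)
  i=3: ✓ (witness j=4)
  i=4: ✓ (witness j=4)
  i=5: ✗ (none in [5,6])
  i=6: ✗ (none in [6,7])
Positions where it holds: {1, 2, 3, 4} → 4.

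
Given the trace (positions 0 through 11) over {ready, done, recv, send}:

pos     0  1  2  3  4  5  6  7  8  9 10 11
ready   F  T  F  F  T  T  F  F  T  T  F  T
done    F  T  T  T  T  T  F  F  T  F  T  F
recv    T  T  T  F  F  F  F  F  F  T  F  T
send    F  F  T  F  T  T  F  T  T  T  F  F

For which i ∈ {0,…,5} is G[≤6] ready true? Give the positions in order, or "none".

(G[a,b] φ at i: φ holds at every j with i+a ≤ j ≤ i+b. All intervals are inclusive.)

Evaluate at each i in [0,5]:
  i=0: ✗ (fails at j=0)
  i=1: ✗ (fails at j=2)
  i=2: ✗ (fails at j=2)
  i=3: ✗ (fails at j=3)
  i=4: ✗ (fails at j=6)
  i=5: ✗ (fails at j=6)

none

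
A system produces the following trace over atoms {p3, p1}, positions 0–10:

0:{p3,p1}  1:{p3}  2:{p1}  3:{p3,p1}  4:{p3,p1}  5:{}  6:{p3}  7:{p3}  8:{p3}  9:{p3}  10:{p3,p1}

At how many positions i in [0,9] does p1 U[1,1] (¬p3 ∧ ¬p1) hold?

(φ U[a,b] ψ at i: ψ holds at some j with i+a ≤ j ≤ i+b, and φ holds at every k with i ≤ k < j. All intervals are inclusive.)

1

Evaluate at each i in [0,9]:
  i=0: ✗ (no rhs in [1,1])
  i=1: ✗ (no rhs in [2,2])
  i=2: ✗ (no rhs in [3,3])
  i=3: ✗ (no rhs in [4,4])
  i=4: ✓ (rhs at j=5; lhs holds on [4,4])
  i=5: ✗ (no rhs in [6,6])
  i=6: ✗ (no rhs in [7,7])
  i=7: ✗ (no rhs in [8,8])
  i=8: ✗ (no rhs in [9,9])
  i=9: ✗ (no rhs in [10,10])
Positions where it holds: {4} → 1.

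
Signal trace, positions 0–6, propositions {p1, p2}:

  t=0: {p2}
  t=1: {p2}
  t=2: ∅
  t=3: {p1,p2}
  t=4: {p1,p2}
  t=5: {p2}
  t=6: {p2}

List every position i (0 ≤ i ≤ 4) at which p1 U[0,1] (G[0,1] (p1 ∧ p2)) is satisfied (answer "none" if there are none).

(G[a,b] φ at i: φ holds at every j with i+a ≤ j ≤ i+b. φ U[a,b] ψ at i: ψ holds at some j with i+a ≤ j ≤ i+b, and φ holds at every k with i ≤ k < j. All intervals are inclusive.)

Evaluate at each i in [0,4]:
  i=0: ✗ (no rhs in [0,1])
  i=1: ✗ (no rhs in [1,2])
  i=2: ✗ (lhs fails at k=2 before rhs at j=3)
  i=3: ✓ (rhs at j=3)
  i=4: ✗ (no rhs in [4,5])

3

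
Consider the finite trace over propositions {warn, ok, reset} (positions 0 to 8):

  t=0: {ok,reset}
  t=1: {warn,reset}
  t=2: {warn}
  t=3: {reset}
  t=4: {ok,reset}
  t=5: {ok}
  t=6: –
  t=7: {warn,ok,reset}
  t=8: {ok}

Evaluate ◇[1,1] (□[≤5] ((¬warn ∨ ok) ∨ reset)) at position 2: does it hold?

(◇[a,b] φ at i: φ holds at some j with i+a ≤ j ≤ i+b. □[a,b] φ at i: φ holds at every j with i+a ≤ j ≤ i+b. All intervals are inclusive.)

Yes

Check □[≤5] ((¬warn ∨ ok) ∨ reset) at each j in [3,3]:
  j=3: holds on [3,8]
Found at j=3 → formula holds.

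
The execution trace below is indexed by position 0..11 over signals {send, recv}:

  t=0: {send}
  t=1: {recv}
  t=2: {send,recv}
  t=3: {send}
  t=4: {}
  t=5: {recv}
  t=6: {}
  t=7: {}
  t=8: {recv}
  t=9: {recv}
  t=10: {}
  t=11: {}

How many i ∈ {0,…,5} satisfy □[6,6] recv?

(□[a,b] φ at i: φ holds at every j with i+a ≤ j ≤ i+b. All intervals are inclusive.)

2

Evaluate at each i in [0,5]:
  i=0: ✗ (fails at j=6)
  i=1: ✗ (fails at j=7)
  i=2: ✓ (all of [8,8])
  i=3: ✓ (all of [9,9])
  i=4: ✗ (fails at j=10)
  i=5: ✗ (fails at j=11)
Positions where it holds: {2, 3} → 2.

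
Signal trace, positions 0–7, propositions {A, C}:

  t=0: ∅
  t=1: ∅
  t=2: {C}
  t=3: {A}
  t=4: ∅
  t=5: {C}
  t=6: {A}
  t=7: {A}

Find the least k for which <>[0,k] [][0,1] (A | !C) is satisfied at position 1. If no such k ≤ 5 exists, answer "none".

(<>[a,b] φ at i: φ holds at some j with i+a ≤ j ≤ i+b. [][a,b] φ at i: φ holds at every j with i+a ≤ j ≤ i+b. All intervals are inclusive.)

Scan j = 1,2,… for [][0,1] (A | !C):
  j=1: fails
  j=2: fails
  j=3: holds
First hit at j=3, so smallest k = 3-1 = 2.

2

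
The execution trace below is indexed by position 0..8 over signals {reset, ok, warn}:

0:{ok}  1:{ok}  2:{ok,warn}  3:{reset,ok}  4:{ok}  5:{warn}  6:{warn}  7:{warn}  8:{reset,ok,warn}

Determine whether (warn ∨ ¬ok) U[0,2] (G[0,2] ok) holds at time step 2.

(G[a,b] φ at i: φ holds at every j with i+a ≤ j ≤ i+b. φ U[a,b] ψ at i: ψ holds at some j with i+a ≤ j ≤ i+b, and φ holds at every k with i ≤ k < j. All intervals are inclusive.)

True

Need some j in [2,4] with G[0,2] ok, and (warn ∨ ¬ok) at every k in [2,j-1].
  j=2: G[0,2] ok holds; no prefix to check → satisfied.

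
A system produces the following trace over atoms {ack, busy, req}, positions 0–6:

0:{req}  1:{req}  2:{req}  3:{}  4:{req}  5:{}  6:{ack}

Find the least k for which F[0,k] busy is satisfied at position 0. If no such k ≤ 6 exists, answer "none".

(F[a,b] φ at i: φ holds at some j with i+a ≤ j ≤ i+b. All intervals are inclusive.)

Scan j = 0,1,… for busy:
  j=0: fails
  j=1: fails
  j=2: fails
  j=3: fails
  j=4: fails
  j=5: fails
  j=6: fails
No j in [0,6] satisfies it → none.

none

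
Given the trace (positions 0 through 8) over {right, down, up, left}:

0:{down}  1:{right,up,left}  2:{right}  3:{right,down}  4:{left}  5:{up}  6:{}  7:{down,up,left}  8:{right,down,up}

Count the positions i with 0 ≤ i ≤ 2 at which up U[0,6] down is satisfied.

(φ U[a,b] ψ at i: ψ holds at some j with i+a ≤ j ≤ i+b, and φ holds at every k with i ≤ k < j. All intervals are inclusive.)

Evaluate at each i in [0,2]:
  i=0: ✓ (rhs at j=0)
  i=1: ✗ (lhs fails at k=2 before rhs at j=3)
  i=2: ✗ (lhs fails at k=2 before rhs at j=3)
Positions where it holds: {0} → 1.

1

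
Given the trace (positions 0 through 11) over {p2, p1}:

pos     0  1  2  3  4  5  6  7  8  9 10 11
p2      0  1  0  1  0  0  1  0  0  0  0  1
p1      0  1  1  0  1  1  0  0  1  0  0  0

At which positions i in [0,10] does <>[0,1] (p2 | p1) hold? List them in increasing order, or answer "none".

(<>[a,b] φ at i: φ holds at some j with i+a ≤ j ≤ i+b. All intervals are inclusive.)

0, 1, 2, 3, 4, 5, 6, 7, 8, 10

Evaluate at each i in [0,10]:
  i=0: ✓ (witness j=1)
  i=1: ✓ (witness j=1)
  i=2: ✓ (witness j=2)
  i=3: ✓ (witness j=3)
  i=4: ✓ (witness j=4)
  i=5: ✓ (witness j=5)
  i=6: ✓ (witness j=6)
  i=7: ✓ (witness j=8)
  i=8: ✓ (witness j=8)
  i=9: ✗ (none in [9,10])
  i=10: ✓ (witness j=11)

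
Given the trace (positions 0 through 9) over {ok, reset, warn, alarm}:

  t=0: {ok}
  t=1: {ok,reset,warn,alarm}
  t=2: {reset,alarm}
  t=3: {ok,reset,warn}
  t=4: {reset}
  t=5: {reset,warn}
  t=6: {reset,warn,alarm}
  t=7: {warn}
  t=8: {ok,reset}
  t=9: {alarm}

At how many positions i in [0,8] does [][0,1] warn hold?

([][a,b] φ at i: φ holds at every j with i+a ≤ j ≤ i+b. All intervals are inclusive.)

2

Evaluate at each i in [0,8]:
  i=0: ✗ (fails at j=0)
  i=1: ✗ (fails at j=2)
  i=2: ✗ (fails at j=2)
  i=3: ✗ (fails at j=4)
  i=4: ✗ (fails at j=4)
  i=5: ✓ (all of [5,6])
  i=6: ✓ (all of [6,7])
  i=7: ✗ (fails at j=8)
  i=8: ✗ (fails at j=8)
Positions where it holds: {5, 6} → 2.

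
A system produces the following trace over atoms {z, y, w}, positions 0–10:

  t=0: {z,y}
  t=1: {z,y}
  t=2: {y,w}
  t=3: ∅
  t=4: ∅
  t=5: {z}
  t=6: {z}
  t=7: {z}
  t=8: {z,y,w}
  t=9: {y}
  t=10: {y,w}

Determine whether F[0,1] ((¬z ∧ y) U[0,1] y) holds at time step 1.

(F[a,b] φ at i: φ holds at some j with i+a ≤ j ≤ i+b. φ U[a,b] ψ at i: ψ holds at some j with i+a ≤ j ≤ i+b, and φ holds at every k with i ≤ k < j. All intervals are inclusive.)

Check ((¬z ∧ y) U[0,1] y) at each j in [1,2]:
  j=1: holds
  j=2: holds
Found at j=1 → formula holds.

True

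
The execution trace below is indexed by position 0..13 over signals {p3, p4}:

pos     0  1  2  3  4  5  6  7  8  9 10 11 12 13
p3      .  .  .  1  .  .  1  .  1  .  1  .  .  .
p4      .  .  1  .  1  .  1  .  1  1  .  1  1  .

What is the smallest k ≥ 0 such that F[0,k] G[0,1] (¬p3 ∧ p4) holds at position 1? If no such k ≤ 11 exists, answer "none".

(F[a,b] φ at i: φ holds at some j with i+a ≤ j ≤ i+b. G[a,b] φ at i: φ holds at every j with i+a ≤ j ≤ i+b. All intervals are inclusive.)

10

Scan j = 1,2,… for G[0,1] (¬p3 ∧ p4):
  j=1: fails
  j=2: fails
  j=3: fails
  j=4: fails
  j=5: fails
  j=6: fails
  j=7: fails
  j=8: fails
  j=9: fails
  j=10: fails
  j=11: holds
First hit at j=11, so smallest k = 11-1 = 10.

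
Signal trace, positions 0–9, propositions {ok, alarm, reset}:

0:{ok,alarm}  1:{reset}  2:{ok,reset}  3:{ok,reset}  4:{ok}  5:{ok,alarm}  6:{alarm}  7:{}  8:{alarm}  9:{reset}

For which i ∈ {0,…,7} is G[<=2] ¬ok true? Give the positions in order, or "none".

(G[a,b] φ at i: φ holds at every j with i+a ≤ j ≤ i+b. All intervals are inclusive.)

Evaluate at each i in [0,7]:
  i=0: ✗ (fails at j=0)
  i=1: ✗ (fails at j=2)
  i=2: ✗ (fails at j=2)
  i=3: ✗ (fails at j=3)
  i=4: ✗ (fails at j=4)
  i=5: ✗ (fails at j=5)
  i=6: ✓ (all of [6,8])
  i=7: ✓ (all of [7,9])

6, 7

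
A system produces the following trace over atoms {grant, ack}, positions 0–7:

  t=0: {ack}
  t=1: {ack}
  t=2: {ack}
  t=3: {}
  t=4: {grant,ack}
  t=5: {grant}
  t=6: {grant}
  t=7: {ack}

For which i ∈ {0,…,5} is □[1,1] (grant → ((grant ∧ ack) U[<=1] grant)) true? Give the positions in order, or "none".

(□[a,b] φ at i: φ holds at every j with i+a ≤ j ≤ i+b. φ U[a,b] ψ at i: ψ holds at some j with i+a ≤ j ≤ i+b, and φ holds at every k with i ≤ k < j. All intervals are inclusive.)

0, 1, 2, 3, 4, 5

Evaluate at each i in [0,5]:
  i=0: ✓ (all of [1,1])
  i=1: ✓ (all of [2,2])
  i=2: ✓ (all of [3,3])
  i=3: ✓ (all of [4,4])
  i=4: ✓ (all of [5,5])
  i=5: ✓ (all of [6,6])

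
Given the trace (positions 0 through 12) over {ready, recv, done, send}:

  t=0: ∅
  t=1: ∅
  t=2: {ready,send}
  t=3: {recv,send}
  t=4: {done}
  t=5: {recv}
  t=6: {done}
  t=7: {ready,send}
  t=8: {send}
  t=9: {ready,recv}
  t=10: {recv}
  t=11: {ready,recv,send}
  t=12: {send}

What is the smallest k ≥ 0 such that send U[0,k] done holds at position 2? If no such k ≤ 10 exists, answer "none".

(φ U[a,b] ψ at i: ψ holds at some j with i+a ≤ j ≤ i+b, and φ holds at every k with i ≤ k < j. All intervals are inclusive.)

Need earliest j ≥ 2 with done, and send at every k in [2,j-1].
  j=2: rhs fails.
  j=3: rhs fails.
  j=4: rhs holds; lhs holds on [2,3]. k = 2.

2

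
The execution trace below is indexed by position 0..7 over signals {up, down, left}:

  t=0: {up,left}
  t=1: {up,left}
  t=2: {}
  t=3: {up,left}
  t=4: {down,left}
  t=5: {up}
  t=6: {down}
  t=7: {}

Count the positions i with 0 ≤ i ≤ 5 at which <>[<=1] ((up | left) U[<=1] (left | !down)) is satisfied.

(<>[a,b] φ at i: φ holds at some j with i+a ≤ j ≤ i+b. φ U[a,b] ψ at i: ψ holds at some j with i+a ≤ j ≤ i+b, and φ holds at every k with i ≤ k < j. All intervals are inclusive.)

6

Evaluate at each i in [0,5]:
  i=0: ✓ (witness j=0)
  i=1: ✓ (witness j=1)
  i=2: ✓ (witness j=2)
  i=3: ✓ (witness j=3)
  i=4: ✓ (witness j=4)
  i=5: ✓ (witness j=5)
Positions where it holds: {0, 1, 2, 3, 4, 5} → 6.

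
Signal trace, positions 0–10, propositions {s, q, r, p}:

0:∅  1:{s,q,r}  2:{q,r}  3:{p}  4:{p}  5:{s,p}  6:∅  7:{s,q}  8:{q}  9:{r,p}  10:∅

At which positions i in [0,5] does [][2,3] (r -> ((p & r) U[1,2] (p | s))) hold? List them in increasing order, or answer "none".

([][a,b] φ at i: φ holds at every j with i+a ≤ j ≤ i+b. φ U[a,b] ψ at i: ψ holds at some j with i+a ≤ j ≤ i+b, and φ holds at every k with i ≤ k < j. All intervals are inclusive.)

Evaluate at each i in [0,5]:
  i=0: ✗ (fails at j=2)
  i=1: ✓ (all of [3,4])
  i=2: ✓ (all of [4,5])
  i=3: ✓ (all of [5,6])
  i=4: ✓ (all of [6,7])
  i=5: ✓ (all of [7,8])

1, 2, 3, 4, 5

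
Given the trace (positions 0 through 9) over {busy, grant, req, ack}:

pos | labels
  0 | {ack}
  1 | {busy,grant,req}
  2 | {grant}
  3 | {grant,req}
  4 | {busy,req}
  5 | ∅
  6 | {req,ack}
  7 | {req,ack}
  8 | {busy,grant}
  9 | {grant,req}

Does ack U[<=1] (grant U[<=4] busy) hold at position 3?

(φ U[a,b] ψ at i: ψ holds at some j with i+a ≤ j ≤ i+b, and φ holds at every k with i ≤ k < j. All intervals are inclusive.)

Need some j in [3,4] with (grant U[<=4] busy), and ack at every k in [3,j-1].
  j=3: (grant U[<=4] busy) holds; no prefix to check → satisfied.

True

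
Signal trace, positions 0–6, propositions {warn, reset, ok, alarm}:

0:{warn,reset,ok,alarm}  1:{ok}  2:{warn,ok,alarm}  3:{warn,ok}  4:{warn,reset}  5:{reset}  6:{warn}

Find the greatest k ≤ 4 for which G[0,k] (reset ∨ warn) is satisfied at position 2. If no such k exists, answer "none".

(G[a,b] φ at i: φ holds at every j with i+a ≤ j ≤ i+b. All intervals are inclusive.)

(reset ∨ warn) must hold from j=2 onward; find where it first fails.
  j=2: holds
  j=3: holds
  j=4: holds
  j=5: holds
  j=6: holds
Holds through j=6; largest k = 4.

4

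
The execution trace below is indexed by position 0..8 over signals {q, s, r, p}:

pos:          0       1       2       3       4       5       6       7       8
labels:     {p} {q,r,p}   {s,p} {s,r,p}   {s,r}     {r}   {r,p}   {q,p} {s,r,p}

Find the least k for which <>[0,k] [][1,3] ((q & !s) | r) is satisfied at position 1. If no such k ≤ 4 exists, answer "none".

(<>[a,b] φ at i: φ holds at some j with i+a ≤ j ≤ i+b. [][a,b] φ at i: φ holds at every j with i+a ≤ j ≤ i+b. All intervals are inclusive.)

Scan j = 1,2,… for [][1,3] ((q & !s) | r):
  j=1: fails
  j=2: holds
First hit at j=2, so smallest k = 2-1 = 1.

1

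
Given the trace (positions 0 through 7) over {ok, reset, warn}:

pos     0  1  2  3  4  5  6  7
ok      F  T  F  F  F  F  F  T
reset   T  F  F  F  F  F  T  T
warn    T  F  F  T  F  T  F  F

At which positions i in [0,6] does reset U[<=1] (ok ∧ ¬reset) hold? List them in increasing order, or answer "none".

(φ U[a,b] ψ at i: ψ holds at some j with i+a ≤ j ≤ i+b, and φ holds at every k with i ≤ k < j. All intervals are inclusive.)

Evaluate at each i in [0,6]:
  i=0: ✓ (rhs at j=1; lhs holds on [0,0])
  i=1: ✓ (rhs at j=1)
  i=2: ✗ (no rhs in [2,3])
  i=3: ✗ (no rhs in [3,4])
  i=4: ✗ (no rhs in [4,5])
  i=5: ✗ (no rhs in [5,6])
  i=6: ✗ (no rhs in [6,7])

0, 1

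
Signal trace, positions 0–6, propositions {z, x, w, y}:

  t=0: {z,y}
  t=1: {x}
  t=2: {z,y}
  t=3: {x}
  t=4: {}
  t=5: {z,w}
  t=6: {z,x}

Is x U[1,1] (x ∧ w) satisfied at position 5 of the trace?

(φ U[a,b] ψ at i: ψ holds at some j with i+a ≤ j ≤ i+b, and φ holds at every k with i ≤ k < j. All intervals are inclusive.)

No

Need some j in [6,6] with (x ∧ w), and x at every k in [5,j-1].
  j=6: (x ∧ w) false.
No j in the window works → until fails.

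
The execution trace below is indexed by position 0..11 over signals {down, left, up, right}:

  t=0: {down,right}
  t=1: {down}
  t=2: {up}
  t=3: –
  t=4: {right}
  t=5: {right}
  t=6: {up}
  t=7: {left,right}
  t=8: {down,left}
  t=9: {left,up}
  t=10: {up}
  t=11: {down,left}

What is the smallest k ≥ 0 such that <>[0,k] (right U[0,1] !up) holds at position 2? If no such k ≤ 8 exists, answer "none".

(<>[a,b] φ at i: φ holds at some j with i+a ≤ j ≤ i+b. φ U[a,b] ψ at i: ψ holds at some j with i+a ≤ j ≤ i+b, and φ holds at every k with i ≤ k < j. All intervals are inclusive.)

Scan j = 2,3,… for (right U[0,1] !up):
  j=2: fails
  j=3: holds
First hit at j=3, so smallest k = 3-2 = 1.

1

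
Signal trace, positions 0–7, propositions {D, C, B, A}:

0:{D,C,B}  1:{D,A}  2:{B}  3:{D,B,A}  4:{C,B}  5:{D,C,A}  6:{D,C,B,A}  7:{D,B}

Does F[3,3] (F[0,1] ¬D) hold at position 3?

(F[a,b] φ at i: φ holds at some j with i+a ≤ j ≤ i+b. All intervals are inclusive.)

Check F[0,1] ¬D at each j in [6,6]:
  j=6: fails (none in [6,7])
No position in the window satisfies it → formula fails.

Does not hold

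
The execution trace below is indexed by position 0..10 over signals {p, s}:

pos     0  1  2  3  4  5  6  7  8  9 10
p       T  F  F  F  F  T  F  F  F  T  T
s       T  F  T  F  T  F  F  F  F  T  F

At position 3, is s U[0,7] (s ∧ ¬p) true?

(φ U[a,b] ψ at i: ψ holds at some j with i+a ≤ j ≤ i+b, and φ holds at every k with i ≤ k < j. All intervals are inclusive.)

False

Need some j in [3,10] with (s ∧ ¬p), and s at every k in [3,j-1].
  j=3: (s ∧ ¬p) false.
  j=4: (s ∧ ¬p) holds, but s fails at k=3 → not this j.
  j=5: (s ∧ ¬p) false.
  j=6: (s ∧ ¬p) false.
  j=7: (s ∧ ¬p) false.
  j=8: (s ∧ ¬p) false.
  j=9: (s ∧ ¬p) false.
  j=10: (s ∧ ¬p) false.
No j in the window works → until fails.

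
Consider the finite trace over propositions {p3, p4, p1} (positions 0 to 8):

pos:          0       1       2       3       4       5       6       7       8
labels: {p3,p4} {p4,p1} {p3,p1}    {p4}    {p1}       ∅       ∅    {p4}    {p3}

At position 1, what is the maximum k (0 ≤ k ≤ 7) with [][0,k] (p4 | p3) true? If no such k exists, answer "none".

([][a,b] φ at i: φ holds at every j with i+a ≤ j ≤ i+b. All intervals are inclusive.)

(p4 | p3) must hold from j=1 onward; find where it first fails.
  j=1: holds
  j=2: holds
  j=3: holds
  j=4: fails
Holds on [1,3], so largest k = 2.

2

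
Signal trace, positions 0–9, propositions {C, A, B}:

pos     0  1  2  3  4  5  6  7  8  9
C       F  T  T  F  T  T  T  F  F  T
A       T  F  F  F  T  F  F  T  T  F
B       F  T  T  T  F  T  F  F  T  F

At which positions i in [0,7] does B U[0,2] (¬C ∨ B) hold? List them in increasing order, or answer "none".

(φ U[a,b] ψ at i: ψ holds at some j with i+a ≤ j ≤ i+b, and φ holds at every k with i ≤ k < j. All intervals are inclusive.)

0, 1, 2, 3, 5, 7

Evaluate at each i in [0,7]:
  i=0: ✓ (rhs at j=0)
  i=1: ✓ (rhs at j=1)
  i=2: ✓ (rhs at j=2)
  i=3: ✓ (rhs at j=3)
  i=4: ✗ (lhs fails at k=4 before rhs at j=5)
  i=5: ✓ (rhs at j=5)
  i=6: ✗ (lhs fails at k=6 before rhs at j=7)
  i=7: ✓ (rhs at j=7)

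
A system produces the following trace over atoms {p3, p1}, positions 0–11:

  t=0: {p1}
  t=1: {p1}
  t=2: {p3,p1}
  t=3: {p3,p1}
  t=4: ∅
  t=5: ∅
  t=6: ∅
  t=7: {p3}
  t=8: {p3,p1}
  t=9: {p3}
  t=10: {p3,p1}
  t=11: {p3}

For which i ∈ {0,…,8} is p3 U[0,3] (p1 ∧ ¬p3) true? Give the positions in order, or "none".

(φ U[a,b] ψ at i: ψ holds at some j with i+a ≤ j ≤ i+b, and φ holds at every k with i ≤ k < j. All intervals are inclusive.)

0, 1

Evaluate at each i in [0,8]:
  i=0: ✓ (rhs at j=0)
  i=1: ✓ (rhs at j=1)
  i=2: ✗ (no rhs in [2,5])
  i=3: ✗ (no rhs in [3,6])
  i=4: ✗ (no rhs in [4,7])
  i=5: ✗ (no rhs in [5,8])
  i=6: ✗ (no rhs in [6,9])
  i=7: ✗ (no rhs in [7,10])
  i=8: ✗ (no rhs in [8,11])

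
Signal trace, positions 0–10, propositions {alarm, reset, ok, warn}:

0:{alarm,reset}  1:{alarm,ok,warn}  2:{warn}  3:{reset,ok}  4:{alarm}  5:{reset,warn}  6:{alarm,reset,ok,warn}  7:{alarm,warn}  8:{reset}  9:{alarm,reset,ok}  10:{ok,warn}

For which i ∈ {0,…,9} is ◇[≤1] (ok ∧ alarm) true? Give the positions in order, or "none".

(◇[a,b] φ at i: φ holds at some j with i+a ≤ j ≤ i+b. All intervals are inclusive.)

0, 1, 5, 6, 8, 9

Evaluate at each i in [0,9]:
  i=0: ✓ (witness j=1)
  i=1: ✓ (witness j=1)
  i=2: ✗ (none in [2,3])
  i=3: ✗ (none in [3,4])
  i=4: ✗ (none in [4,5])
  i=5: ✓ (witness j=6)
  i=6: ✓ (witness j=6)
  i=7: ✗ (none in [7,8])
  i=8: ✓ (witness j=9)
  i=9: ✓ (witness j=9)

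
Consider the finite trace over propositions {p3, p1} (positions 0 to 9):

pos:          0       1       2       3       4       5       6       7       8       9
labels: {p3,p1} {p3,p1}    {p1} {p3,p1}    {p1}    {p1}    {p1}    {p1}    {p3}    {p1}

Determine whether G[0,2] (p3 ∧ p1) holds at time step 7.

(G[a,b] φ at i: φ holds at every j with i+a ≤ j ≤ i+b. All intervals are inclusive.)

No

Check (p3 ∧ p1) at every j in [7,9]:
  j=7: false
  j=8: false
  j=9: false
Fails at j=7 → formula fails.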